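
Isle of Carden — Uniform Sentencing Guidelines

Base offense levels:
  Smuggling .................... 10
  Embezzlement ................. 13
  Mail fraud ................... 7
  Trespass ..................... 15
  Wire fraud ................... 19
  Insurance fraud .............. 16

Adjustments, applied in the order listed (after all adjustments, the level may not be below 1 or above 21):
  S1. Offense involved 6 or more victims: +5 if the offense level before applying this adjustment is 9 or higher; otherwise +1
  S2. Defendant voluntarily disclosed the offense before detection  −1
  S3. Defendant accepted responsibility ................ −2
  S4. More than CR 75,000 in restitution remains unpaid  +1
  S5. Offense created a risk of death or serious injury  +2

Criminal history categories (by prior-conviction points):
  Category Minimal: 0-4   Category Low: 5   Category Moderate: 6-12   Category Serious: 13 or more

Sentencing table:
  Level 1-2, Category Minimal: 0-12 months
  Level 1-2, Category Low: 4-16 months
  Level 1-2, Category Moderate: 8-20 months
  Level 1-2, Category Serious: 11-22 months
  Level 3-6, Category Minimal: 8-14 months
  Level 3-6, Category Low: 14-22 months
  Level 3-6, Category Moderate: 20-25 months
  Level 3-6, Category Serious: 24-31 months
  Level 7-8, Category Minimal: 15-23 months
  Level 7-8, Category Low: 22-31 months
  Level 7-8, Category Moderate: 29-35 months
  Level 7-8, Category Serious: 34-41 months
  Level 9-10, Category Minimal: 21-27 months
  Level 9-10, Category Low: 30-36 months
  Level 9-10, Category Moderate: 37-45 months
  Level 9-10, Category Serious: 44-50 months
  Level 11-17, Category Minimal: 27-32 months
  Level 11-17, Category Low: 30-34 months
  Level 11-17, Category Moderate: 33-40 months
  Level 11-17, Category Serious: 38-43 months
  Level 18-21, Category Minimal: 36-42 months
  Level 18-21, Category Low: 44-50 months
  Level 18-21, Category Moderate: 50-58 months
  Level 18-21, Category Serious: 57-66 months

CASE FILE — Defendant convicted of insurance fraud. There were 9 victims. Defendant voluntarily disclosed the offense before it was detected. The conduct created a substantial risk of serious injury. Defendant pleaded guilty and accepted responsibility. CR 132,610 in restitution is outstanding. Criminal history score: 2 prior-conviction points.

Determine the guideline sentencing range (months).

36-42 months

Base offense level for insurance fraud: 16.
S1 applies (level before this adjustment is 16 ≥ 9, so +5): 16 + 5 = 21.
S2 applies: 21 − 1 = 20.
S3 applies: 20 − 2 = 18.
S4 applies: 18 + 1 = 19.
S5 applies: 19 + 2 = 21.
Final offense level: 21.
Criminal history: 2 prior points → Category Minimal (0-4).
Level 21 falls in the 18-21 band.
Grid: Level 18-21 × Category Minimal = 36-42 months.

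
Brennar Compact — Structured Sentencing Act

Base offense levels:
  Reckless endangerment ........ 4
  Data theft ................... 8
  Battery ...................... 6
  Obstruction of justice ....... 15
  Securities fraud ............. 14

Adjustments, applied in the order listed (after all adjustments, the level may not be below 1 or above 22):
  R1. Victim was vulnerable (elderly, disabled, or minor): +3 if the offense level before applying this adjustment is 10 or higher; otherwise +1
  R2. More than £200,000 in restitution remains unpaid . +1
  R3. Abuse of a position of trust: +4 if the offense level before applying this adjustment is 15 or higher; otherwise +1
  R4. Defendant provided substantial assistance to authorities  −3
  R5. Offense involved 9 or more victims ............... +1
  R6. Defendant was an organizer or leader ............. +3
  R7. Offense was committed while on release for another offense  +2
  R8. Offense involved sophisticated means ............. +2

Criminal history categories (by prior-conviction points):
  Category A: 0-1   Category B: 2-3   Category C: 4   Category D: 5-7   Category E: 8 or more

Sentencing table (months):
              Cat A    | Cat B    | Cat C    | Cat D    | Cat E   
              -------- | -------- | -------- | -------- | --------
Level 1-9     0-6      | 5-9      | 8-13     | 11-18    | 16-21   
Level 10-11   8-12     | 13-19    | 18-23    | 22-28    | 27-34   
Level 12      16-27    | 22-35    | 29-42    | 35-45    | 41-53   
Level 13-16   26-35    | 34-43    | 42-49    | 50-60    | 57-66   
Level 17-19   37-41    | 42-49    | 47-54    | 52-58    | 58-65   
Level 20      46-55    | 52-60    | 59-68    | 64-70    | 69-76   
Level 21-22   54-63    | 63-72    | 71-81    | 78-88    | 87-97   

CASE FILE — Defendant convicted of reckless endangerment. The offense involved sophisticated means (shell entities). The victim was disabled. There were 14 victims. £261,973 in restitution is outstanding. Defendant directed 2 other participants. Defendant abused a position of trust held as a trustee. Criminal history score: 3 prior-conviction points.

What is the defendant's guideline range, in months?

34-43 months

Base offense level for reckless endangerment: 4.
R1 applies (level before this adjustment is 4 < 10, so +1): 4 + 1 = 5.
R2 applies: 5 + 1 = 6.
R3 applies (level before this adjustment is 6 < 15, so +1): 6 + 1 = 7.
R4 does not apply.
R5 applies: 7 + 1 = 8.
R6 applies: 8 + 3 = 11.
R7 does not apply.
R8 applies: 11 + 2 = 13.
Final offense level: 13.
Criminal history: 3 prior points → Category B (2-3).
Level 13 falls in the 13-16 band.
Grid: Level 13-16 × Category B = 34-43 months.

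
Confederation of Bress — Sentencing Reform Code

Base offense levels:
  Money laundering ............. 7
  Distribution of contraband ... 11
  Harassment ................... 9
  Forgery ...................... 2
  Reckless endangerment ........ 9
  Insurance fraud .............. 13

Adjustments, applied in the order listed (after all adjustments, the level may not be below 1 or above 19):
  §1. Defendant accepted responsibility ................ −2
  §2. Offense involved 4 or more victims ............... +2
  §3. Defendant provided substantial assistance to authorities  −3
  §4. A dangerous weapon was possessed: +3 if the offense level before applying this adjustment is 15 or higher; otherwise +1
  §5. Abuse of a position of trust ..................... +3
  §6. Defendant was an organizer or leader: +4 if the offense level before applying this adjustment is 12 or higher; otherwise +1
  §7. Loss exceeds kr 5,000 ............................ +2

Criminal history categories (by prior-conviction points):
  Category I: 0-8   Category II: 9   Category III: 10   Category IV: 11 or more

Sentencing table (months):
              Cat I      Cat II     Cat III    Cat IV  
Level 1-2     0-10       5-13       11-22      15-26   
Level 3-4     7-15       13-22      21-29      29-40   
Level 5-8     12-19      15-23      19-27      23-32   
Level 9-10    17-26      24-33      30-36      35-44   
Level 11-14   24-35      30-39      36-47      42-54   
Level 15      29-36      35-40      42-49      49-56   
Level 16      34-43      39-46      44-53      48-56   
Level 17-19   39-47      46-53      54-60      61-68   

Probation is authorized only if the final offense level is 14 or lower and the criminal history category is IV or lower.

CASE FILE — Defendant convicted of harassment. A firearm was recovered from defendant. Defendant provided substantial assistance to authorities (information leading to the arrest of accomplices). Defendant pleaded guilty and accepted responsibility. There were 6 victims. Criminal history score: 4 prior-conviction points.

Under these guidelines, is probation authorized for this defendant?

Yes

Base offense level for harassment: 9.
§1 applies: 9 − 2 = 7.
§2 applies: 7 + 2 = 9.
§3 applies: 9 − 3 = 6.
§4 applies (level before this adjustment is 6 < 15, so +1): 6 + 1 = 7.
§5 does not apply.
§7 does not apply.
Final offense level: 7.
Criminal history: 4 prior points → Category I (0-8).
Level 7 falls in the 5-8 band.
Grid: Level 5-8 × Category I = 12-19 months.
Probation check: level 7 ≤ 14 and category I ≤ IV → eligible.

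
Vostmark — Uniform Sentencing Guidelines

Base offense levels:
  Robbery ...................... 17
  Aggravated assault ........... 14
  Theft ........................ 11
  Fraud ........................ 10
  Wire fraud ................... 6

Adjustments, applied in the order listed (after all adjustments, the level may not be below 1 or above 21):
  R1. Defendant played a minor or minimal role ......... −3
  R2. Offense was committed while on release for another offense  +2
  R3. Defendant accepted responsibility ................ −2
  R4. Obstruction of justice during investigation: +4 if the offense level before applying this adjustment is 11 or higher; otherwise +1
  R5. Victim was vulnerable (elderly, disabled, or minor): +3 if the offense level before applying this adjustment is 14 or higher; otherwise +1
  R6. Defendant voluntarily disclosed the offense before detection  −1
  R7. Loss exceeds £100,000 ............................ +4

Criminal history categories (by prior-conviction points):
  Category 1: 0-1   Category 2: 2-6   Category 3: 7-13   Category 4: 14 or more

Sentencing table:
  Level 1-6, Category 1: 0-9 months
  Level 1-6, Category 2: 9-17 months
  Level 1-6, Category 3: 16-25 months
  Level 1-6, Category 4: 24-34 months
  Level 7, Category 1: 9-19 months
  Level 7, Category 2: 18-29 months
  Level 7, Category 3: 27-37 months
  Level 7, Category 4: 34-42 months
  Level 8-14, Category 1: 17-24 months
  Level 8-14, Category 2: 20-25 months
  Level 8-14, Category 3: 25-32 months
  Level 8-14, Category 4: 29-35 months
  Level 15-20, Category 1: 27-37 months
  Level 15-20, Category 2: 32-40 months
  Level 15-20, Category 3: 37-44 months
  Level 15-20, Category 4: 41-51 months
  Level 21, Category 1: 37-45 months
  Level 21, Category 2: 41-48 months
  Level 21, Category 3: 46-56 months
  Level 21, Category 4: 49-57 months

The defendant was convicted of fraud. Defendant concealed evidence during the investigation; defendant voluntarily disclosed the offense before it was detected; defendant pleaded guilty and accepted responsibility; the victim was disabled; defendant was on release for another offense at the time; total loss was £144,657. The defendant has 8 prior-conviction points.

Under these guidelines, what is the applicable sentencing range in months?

Base offense level for fraud: 10.
R2 applies: 10 + 2 = 12.
R3 applies: 12 − 2 = 10.
R4 applies (level before this adjustment is 10 < 11, so +1): 10 + 1 = 11.
R5 applies (level before this adjustment is 11 < 14, so +1): 11 + 1 = 12.
R6 applies: 12 − 1 = 11.
R7 applies: 11 + 4 = 15.
Final offense level: 15.
Criminal history: 8 prior points → Category 3 (7-13).
Level 15 falls in the 15-20 band.
Grid: Level 15-20 × Category 3 = 37-44 months.

37-44 months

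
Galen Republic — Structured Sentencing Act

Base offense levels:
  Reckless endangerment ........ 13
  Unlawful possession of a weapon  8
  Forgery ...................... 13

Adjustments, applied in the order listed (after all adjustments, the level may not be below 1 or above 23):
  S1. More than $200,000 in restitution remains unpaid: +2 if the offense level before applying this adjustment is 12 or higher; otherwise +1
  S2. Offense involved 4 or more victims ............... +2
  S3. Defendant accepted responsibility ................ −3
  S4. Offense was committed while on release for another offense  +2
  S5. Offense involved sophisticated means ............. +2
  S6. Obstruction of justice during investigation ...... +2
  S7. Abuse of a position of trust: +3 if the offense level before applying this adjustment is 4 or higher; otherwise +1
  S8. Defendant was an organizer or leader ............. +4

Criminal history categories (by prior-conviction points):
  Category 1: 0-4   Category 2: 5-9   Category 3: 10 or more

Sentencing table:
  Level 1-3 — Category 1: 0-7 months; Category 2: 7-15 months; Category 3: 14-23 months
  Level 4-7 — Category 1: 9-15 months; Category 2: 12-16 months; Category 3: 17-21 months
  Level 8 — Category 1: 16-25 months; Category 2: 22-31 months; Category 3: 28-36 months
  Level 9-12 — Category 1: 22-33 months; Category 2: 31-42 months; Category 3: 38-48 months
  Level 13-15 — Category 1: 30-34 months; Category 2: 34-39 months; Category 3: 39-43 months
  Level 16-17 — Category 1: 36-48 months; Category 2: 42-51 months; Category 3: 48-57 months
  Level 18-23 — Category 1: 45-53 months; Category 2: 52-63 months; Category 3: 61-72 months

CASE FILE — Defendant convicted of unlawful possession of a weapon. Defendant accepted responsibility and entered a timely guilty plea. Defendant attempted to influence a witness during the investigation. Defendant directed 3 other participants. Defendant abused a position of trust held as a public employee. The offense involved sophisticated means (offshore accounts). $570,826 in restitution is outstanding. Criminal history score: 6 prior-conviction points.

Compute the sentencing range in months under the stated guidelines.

42-51 months

Base offense level for unlawful possession of a weapon: 8.
S1 applies (level before this adjustment is 8 < 12, so +1): 8 + 1 = 9.
S2 does not apply.
S3 applies: 9 − 3 = 6.
S4 does not apply.
S5 applies: 6 + 2 = 8.
S6 applies: 8 + 2 = 10.
S7 applies (level before this adjustment is 10 ≥ 4, so +3): 10 + 3 = 13.
S8 applies: 13 + 4 = 17.
Final offense level: 17.
Criminal history: 6 prior points → Category 2 (5-9).
Level 17 falls in the 16-17 band.
Grid: Level 16-17 × Category 2 = 42-51 months.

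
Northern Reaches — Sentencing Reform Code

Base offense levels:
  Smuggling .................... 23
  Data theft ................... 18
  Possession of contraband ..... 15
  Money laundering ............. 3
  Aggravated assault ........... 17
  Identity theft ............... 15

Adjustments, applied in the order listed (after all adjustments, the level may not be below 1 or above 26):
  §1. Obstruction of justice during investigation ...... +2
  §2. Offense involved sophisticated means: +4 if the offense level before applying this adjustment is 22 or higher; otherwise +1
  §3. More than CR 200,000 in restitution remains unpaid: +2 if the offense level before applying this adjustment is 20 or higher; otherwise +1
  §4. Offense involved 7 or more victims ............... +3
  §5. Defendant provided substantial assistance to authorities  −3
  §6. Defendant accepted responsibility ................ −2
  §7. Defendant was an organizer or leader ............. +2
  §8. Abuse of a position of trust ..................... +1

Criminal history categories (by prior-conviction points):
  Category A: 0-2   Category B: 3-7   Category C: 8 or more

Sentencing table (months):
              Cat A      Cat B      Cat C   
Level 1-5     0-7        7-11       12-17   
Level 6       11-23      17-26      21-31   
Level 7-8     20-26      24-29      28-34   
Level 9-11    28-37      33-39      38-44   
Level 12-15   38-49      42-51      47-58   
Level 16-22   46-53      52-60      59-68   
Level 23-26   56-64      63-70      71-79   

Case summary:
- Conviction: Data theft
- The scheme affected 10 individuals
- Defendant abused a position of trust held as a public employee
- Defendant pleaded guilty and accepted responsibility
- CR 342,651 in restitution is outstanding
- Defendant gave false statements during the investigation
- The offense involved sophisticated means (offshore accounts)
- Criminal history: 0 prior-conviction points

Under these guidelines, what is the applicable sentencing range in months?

56-64 months

Base offense level for data theft: 18.
§1 applies: 18 + 2 = 20.
§2 applies (level before this adjustment is 20 < 22, so +1): 20 + 1 = 21.
§3 applies (level before this adjustment is 21 ≥ 20, so +2): 21 + 2 = 23.
§4 applies: 23 + 3 = 26.
§5 does not apply.
§6 applies: 26 − 2 = 24.
§7 does not apply.
§8 applies: 24 + 1 = 25.
Final offense level: 25.
Criminal history: 0 prior points → Category A (0-2).
Level 25 falls in the 23-26 band.
Grid: Level 23-26 × Category A = 56-64 months.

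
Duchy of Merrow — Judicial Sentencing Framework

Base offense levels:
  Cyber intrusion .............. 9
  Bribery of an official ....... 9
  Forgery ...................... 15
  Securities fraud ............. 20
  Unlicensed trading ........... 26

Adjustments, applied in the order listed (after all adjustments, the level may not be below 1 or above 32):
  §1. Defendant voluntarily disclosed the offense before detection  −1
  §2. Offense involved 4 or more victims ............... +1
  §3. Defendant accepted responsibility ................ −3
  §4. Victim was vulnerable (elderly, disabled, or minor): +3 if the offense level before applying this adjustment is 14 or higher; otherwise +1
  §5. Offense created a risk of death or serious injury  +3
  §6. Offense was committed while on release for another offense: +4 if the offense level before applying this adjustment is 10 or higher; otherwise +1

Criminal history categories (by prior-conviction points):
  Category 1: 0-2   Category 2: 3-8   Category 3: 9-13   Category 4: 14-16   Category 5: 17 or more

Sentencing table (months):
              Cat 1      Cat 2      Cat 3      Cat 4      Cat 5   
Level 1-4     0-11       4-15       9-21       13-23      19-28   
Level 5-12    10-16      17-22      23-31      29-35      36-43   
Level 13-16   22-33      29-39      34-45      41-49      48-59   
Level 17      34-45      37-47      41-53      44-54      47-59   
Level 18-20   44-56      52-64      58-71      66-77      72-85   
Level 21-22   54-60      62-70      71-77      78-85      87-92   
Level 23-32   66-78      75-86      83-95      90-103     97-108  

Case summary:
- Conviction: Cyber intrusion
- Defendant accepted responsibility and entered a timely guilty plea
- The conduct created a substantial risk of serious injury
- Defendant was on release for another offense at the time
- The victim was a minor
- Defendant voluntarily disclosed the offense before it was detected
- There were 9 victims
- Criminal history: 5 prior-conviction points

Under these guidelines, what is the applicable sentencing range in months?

29-39 months

Base offense level for cyber intrusion: 9.
§1 applies: 9 − 1 = 8.
§2 applies: 8 + 1 = 9.
§3 applies: 9 − 3 = 6.
§4 applies (level before this adjustment is 6 < 14, so +1): 6 + 1 = 7.
§5 applies: 7 + 3 = 10.
§6 applies (level before this adjustment is 10 ≥ 10, so +4): 10 + 4 = 14.
Final offense level: 14.
Criminal history: 5 prior points → Category 2 (3-8).
Level 14 falls in the 13-16 band.
Grid: Level 13-16 × Category 2 = 29-39 months.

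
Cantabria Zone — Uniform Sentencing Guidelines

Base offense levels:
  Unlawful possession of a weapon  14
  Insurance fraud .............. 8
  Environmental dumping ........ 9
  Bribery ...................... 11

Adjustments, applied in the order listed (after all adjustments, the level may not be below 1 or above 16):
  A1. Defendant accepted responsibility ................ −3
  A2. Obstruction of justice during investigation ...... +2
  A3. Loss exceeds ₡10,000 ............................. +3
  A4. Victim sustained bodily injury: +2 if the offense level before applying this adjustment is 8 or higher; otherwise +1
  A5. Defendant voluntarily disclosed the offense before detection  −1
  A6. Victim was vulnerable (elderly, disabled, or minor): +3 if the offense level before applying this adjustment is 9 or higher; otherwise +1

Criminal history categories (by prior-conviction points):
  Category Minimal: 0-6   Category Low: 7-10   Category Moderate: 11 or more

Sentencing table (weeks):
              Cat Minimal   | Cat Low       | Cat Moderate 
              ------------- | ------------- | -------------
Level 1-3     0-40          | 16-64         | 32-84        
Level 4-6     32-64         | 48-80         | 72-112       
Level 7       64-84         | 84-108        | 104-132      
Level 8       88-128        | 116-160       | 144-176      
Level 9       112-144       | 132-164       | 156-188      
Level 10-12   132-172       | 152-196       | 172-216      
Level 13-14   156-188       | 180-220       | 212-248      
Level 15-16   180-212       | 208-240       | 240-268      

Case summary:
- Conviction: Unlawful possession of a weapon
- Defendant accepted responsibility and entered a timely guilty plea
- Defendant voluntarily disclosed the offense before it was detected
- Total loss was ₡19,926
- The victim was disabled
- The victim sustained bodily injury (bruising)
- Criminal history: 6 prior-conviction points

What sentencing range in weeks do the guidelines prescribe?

180-212 weeks

Base offense level for unlawful possession of a weapon: 14.
A1 applies: 14 − 3 = 11.
A3 applies: 11 + 3 = 14.
A4 applies (level before this adjustment is 14 ≥ 8, so +2): 14 + 2 = 16.
A5 applies: 16 − 1 = 15.
A6 applies (level before this adjustment is 15 ≥ 9, so +3): 15 + 3 = 18.
Level 18 exceeds the maximum of 16; capped at 16.
Final offense level: 16.
Criminal history: 6 prior points → Category Minimal (0-6).
Level 16 falls in the 15-16 band.
Grid: Level 15-16 × Category Minimal = 180-212 weeks.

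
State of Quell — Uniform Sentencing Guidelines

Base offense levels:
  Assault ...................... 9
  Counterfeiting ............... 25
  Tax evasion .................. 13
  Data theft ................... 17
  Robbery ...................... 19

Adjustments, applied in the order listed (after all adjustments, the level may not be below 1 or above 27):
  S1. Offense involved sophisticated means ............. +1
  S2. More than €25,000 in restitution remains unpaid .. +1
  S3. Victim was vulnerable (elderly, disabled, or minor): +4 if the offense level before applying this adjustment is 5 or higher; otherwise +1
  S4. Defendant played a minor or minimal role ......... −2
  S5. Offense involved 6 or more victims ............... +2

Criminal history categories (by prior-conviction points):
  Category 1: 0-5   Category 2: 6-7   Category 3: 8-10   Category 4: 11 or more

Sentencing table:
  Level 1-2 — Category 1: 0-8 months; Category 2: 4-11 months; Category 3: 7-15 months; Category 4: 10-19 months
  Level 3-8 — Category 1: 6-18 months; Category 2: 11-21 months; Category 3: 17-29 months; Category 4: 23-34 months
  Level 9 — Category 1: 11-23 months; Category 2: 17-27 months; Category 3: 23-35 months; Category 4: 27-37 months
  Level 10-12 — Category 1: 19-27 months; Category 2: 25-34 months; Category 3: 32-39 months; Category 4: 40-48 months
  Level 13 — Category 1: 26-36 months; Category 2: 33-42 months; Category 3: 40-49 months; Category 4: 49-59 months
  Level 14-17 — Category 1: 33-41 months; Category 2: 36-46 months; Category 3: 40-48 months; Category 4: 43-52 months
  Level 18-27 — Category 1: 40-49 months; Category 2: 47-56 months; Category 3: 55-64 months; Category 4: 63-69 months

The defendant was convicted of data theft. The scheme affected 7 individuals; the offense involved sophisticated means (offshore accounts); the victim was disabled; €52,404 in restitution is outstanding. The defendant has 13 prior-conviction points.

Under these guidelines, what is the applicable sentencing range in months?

Base offense level for data theft: 17.
S1 applies: 17 + 1 = 18.
S2 applies: 18 + 1 = 19.
S3 applies (level before this adjustment is 19 ≥ 5, so +4): 19 + 4 = 23.
S4 does not apply.
S5 applies: 23 + 2 = 25.
Final offense level: 25.
Criminal history: 13 prior points → Category 4 (11+).
Level 25 falls in the 18-27 band.
Grid: Level 18-27 × Category 4 = 63-69 months.

63-69 months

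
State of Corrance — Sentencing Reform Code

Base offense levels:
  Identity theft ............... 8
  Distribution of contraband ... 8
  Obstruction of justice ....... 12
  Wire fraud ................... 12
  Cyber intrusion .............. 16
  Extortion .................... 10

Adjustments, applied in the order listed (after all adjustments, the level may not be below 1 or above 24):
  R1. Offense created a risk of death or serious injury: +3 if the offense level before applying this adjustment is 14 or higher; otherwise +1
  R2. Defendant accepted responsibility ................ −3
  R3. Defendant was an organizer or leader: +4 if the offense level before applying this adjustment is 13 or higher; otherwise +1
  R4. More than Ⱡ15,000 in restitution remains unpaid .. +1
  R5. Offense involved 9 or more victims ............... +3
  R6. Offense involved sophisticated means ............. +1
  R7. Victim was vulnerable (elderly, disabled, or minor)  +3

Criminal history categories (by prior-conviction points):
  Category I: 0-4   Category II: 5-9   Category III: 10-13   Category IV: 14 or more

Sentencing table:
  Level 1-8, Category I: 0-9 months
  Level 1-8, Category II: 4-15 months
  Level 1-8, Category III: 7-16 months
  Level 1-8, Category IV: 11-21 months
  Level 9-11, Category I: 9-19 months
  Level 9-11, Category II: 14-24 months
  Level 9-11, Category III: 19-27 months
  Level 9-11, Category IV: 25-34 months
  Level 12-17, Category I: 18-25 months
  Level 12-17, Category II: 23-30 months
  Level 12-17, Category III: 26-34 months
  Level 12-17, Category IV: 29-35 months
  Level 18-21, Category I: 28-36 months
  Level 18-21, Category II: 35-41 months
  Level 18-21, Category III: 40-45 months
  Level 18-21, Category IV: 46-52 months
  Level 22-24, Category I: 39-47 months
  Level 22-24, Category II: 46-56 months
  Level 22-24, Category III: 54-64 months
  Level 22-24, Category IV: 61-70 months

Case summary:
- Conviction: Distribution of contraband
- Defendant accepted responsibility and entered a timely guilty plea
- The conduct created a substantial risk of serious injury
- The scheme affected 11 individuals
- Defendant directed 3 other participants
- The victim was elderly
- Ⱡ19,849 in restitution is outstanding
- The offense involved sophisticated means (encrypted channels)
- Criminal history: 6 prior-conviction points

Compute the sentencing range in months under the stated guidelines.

23-30 months

Base offense level for distribution of contraband: 8.
R1 applies (level before this adjustment is 8 < 14, so +1): 8 + 1 = 9.
R2 applies: 9 − 3 = 6.
R3 applies (level before this adjustment is 6 < 13, so +1): 6 + 1 = 7.
R4 applies: 7 + 1 = 8.
R5 applies: 8 + 3 = 11.
R6 applies: 11 + 1 = 12.
R7 applies: 12 + 3 = 15.
Final offense level: 15.
Criminal history: 6 prior points → Category II (5-9).
Level 15 falls in the 12-17 band.
Grid: Level 12-17 × Category II = 23-30 months.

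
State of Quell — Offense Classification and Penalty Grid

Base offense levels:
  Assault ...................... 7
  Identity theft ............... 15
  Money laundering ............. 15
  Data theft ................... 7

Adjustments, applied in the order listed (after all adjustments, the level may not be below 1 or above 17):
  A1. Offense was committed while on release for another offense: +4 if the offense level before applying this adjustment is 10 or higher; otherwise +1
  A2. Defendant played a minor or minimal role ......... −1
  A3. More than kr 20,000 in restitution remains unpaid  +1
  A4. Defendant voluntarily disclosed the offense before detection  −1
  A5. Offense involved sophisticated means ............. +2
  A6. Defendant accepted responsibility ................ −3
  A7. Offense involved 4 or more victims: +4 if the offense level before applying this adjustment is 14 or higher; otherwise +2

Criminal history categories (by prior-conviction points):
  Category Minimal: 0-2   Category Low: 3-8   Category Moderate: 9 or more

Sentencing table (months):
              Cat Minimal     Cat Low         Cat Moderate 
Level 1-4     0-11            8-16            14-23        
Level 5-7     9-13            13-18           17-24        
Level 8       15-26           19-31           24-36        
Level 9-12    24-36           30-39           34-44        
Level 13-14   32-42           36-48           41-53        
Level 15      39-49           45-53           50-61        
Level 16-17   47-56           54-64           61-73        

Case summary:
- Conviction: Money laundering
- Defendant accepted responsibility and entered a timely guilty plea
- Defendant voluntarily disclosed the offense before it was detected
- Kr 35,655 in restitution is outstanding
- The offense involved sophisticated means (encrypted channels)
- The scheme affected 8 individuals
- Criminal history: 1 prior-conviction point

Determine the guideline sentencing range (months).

47-56 months

Base offense level for money laundering: 15.
A1 does not apply.
A3 applies: 15 + 1 = 16.
A4 applies: 16 − 1 = 15.
A5 applies: 15 + 2 = 17.
A6 applies: 17 − 3 = 14.
A7 applies (level before this adjustment is 14 ≥ 14, so +4): 14 + 4 = 18.
Level 18 exceeds the maximum of 17; capped at 17.
Final offense level: 17.
Criminal history: 1 prior point → Category Minimal (0-2).
Level 17 falls in the 16-17 band.
Grid: Level 16-17 × Category Minimal = 47-56 months.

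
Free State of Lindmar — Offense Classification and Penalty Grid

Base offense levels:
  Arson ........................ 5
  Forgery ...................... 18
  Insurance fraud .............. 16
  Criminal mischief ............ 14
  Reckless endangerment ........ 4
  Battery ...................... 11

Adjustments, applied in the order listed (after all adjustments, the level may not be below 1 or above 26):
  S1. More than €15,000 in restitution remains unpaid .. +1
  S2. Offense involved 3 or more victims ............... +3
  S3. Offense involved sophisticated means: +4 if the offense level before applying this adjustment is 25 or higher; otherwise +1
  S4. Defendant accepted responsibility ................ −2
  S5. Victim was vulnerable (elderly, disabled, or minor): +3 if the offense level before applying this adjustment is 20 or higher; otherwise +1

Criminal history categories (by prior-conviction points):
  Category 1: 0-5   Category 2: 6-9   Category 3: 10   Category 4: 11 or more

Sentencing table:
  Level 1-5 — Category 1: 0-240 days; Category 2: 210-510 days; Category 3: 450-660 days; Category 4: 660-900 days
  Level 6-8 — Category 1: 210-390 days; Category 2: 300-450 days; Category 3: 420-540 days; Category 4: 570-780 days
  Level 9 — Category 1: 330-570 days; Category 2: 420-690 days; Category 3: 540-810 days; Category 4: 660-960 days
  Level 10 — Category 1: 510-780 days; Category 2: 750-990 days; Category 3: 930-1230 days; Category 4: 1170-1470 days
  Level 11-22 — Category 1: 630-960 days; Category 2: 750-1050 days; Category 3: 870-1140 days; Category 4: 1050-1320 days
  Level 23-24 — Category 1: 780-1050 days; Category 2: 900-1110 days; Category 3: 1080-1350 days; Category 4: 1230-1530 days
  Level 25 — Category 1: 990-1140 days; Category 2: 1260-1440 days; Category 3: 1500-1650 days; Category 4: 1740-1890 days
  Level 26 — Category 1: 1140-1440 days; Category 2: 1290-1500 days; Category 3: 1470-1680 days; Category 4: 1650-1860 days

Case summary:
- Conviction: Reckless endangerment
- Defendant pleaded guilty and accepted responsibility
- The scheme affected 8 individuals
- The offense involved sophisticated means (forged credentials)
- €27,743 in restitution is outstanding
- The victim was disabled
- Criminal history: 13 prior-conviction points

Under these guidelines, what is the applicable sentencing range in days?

Base offense level for reckless endangerment: 4.
S1 applies: 4 + 1 = 5.
S2 applies: 5 + 3 = 8.
S3 applies (level before this adjustment is 8 < 25, so +1): 8 + 1 = 9.
S4 applies: 9 − 2 = 7.
S5 applies (level before this adjustment is 7 < 20, so +1): 7 + 1 = 8.
Final offense level: 8.
Criminal history: 13 prior points → Category 4 (11+).
Level 8 falls in the 6-8 band.
Grid: Level 6-8 × Category 4 = 570-780 days.

570-780 days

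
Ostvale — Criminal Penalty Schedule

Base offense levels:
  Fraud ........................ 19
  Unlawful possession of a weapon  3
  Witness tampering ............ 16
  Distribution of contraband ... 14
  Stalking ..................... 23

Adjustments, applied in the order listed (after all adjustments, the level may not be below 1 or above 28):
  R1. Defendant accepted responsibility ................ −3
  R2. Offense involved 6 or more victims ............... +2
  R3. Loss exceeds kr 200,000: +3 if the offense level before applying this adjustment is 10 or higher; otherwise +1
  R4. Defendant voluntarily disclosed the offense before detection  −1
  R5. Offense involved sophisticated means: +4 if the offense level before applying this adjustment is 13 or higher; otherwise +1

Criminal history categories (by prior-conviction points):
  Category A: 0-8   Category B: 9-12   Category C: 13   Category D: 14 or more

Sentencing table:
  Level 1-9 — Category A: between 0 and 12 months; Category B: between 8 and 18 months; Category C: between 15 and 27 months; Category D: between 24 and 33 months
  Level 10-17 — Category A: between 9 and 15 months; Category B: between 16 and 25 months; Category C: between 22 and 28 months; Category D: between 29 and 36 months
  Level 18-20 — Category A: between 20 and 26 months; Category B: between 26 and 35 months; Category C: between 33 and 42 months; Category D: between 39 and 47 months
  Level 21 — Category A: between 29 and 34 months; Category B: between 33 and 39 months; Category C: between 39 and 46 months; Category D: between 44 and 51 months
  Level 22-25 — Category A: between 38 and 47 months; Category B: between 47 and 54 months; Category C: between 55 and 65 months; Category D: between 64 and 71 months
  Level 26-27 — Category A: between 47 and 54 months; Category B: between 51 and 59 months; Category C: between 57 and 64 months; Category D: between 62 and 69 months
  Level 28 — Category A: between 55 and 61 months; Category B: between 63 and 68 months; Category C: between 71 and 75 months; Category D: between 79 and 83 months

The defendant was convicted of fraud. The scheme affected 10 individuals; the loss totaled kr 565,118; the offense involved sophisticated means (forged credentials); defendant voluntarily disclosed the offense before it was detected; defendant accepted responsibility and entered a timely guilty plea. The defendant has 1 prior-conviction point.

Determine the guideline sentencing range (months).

38-47 months

Base offense level for fraud: 19.
R1 applies: 19 − 3 = 16.
R2 applies: 16 + 2 = 18.
R3 applies (level before this adjustment is 18 ≥ 10, so +3): 18 + 3 = 21.
R4 applies: 21 − 1 = 20.
R5 applies (level before this adjustment is 20 ≥ 13, so +4): 20 + 4 = 24.
Final offense level: 24.
Criminal history: 1 prior point → Category A (0-8).
Level 24 falls in the 22-25 band.
Grid: Level 22-25 × Category A = 38-47 months.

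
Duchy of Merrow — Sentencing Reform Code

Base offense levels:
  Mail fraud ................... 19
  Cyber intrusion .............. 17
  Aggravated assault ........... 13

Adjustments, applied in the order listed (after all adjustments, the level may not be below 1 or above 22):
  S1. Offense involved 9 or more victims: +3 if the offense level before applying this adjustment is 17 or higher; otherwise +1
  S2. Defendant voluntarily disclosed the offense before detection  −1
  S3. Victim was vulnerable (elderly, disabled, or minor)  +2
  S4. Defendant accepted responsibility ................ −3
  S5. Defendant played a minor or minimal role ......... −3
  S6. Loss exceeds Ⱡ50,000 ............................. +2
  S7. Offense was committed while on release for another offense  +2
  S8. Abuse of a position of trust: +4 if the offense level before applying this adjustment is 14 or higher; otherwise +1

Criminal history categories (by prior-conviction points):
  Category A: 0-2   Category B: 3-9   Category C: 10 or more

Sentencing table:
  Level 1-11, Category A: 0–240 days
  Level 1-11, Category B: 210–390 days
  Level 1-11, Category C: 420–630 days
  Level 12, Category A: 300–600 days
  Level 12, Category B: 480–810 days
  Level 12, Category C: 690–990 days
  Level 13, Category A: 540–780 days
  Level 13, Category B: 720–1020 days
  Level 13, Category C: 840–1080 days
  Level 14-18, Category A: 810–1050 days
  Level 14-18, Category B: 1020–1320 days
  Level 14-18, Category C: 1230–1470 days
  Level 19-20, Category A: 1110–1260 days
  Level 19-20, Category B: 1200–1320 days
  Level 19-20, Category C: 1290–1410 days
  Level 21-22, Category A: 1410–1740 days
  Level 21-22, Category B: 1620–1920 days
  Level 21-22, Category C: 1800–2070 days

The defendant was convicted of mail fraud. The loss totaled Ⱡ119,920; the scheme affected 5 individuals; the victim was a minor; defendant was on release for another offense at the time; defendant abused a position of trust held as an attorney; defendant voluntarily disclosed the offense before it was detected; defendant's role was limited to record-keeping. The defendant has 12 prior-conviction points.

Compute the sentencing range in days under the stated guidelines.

1800-2070 days

Base offense level for mail fraud: 19.
S2 applies: 19 − 1 = 18.
S3 applies: 18 + 2 = 20.
S4 does not apply.
S5 applies: 20 − 3 = 17.
S6 applies: 17 + 2 = 19.
S7 applies: 19 + 2 = 21.
S8 applies (level before this adjustment is 21 ≥ 14, so +4): 21 + 4 = 25.
Level 25 exceeds the maximum of 22; capped at 22.
Final offense level: 22.
Criminal history: 12 prior points → Category C (10+).
Level 22 falls in the 21-22 band.
Grid: Level 21-22 × Category C = 1800-2070 days.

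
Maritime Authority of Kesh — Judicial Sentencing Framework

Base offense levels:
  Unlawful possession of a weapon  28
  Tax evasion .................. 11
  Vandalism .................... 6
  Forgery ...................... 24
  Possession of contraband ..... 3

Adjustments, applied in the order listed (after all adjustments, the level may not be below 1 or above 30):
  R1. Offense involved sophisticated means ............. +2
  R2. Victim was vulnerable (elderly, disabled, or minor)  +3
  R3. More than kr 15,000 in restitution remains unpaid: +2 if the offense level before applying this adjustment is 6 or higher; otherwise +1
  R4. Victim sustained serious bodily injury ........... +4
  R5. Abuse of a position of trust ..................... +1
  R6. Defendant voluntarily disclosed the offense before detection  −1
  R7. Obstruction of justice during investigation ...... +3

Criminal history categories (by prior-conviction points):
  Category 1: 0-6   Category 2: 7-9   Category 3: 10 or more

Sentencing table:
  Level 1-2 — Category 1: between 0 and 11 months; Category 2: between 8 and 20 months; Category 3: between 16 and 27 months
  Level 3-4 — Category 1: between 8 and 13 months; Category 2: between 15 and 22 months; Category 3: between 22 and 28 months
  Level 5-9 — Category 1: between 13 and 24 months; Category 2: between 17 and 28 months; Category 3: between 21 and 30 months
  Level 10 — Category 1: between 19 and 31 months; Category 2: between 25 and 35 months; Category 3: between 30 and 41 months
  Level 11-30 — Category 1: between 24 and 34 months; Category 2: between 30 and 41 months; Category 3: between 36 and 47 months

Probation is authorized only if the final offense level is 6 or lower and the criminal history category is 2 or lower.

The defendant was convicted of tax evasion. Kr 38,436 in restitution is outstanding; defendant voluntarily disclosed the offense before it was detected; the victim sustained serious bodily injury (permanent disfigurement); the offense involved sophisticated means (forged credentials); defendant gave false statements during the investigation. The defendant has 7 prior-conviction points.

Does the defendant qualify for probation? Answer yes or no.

No

Base offense level for tax evasion: 11.
R1 applies: 11 + 2 = 13.
R3 applies (level before this adjustment is 13 ≥ 6, so +2): 13 + 2 = 15.
R4 applies: 15 + 4 = 19.
R6 applies: 19 − 1 = 18.
R7 applies: 18 + 3 = 21.
Final offense level: 21.
Criminal history: 7 prior points → Category 2 (7-9).
Level 21 falls in the 11-30 band.
Grid: Level 11-30 × Category 2 = 30-41 months.
Probation check: level 21 > 6 and category 2 ≤ 2 → not eligible.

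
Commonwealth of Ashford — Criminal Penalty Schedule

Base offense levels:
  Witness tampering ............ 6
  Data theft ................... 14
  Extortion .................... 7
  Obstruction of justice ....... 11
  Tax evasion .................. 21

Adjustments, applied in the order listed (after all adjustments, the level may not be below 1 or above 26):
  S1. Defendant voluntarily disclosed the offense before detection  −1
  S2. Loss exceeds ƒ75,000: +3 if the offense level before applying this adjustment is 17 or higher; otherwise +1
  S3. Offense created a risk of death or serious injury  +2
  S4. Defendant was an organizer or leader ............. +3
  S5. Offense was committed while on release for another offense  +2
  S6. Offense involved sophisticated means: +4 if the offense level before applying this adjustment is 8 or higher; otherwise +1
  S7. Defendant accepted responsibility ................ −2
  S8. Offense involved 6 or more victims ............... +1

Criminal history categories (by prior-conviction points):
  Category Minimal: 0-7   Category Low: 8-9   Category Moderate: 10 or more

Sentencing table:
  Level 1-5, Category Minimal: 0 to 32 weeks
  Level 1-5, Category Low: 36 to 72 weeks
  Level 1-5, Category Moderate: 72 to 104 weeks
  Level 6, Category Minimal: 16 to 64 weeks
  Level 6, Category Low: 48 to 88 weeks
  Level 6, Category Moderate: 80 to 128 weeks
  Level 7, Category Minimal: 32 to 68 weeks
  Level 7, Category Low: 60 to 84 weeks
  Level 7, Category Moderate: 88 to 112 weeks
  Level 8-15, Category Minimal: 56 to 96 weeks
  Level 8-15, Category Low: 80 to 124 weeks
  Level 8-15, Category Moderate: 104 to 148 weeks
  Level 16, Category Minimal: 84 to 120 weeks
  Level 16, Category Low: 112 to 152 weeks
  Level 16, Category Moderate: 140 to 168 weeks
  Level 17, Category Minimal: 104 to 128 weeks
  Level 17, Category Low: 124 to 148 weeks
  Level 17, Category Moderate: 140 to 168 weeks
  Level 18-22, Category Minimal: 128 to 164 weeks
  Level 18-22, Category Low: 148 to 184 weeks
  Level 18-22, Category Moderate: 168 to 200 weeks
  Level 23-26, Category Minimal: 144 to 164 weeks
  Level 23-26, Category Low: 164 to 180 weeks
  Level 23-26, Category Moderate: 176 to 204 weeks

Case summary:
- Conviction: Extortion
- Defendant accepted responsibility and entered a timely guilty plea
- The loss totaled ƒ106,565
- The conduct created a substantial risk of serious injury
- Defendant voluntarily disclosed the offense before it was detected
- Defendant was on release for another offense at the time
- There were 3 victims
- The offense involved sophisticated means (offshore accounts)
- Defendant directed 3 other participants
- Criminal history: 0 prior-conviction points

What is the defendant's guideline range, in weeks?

84-120 weeks

Base offense level for extortion: 7.
S1 applies: 7 − 1 = 6.
S2 applies (level before this adjustment is 6 < 17, so +1): 6 + 1 = 7.
S3 applies: 7 + 2 = 9.
S4 applies: 9 + 3 = 12.
S5 applies: 12 + 2 = 14.
S6 applies (level before this adjustment is 14 ≥ 8, so +4): 14 + 4 = 18.
S7 applies: 18 − 2 = 16.
Final offense level: 16.
Criminal history: 0 prior points → Category Minimal (0-7).
Level 16 falls in the 16 band.
Grid: Level 16 × Category Minimal = 84-120 weeks.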